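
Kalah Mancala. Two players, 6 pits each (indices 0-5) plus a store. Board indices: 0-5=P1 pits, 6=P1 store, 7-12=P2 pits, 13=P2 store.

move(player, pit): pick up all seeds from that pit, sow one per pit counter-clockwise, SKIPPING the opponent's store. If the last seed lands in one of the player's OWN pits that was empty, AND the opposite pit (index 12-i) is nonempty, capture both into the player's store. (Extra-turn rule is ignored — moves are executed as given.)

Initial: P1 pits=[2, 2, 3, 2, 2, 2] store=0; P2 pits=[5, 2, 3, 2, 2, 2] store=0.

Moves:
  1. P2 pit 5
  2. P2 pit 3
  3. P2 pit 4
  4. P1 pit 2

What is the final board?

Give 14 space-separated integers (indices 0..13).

Answer: 1 2 0 3 3 3 0 5 2 3 0 0 1 6

Derivation:
Move 1: P2 pit5 -> P1=[3,2,3,2,2,2](0) P2=[5,2,3,2,2,0](1)
Move 2: P2 pit3 -> P1=[0,2,3,2,2,2](0) P2=[5,2,3,0,3,0](5)
Move 3: P2 pit4 -> P1=[1,2,3,2,2,2](0) P2=[5,2,3,0,0,1](6)
Move 4: P1 pit2 -> P1=[1,2,0,3,3,3](0) P2=[5,2,3,0,0,1](6)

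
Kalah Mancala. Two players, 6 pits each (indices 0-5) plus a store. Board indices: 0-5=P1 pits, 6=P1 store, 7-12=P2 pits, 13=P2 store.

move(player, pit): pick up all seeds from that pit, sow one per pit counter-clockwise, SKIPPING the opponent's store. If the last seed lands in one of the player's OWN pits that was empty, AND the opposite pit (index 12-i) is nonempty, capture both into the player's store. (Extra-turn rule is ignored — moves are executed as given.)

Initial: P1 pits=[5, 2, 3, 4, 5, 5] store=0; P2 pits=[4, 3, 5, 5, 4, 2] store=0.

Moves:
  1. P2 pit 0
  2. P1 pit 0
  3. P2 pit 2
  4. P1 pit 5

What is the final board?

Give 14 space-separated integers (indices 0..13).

Move 1: P2 pit0 -> P1=[5,2,3,4,5,5](0) P2=[0,4,6,6,5,2](0)
Move 2: P1 pit0 -> P1=[0,3,4,5,6,6](0) P2=[0,4,6,6,5,2](0)
Move 3: P2 pit2 -> P1=[1,4,4,5,6,6](0) P2=[0,4,0,7,6,3](1)
Move 4: P1 pit5 -> P1=[1,4,4,5,6,0](1) P2=[1,5,1,8,7,3](1)

Answer: 1 4 4 5 6 0 1 1 5 1 8 7 3 1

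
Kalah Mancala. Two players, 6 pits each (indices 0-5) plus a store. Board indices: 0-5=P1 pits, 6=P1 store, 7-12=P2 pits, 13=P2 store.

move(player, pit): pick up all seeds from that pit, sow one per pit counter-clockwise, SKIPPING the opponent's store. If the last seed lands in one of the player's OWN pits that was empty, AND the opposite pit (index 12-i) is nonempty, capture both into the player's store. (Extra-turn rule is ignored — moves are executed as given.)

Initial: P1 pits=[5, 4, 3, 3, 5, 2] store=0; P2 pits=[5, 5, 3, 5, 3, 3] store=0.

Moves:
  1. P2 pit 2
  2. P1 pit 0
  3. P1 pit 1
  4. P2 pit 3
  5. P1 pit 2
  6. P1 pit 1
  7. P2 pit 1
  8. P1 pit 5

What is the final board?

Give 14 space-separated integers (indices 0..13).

Move 1: P2 pit2 -> P1=[5,4,3,3,5,2](0) P2=[5,5,0,6,4,4](0)
Move 2: P1 pit0 -> P1=[0,5,4,4,6,3](0) P2=[5,5,0,6,4,4](0)
Move 3: P1 pit1 -> P1=[0,0,5,5,7,4](1) P2=[5,5,0,6,4,4](0)
Move 4: P2 pit3 -> P1=[1,1,6,5,7,4](1) P2=[5,5,0,0,5,5](1)
Move 5: P1 pit2 -> P1=[1,1,0,6,8,5](2) P2=[6,6,0,0,5,5](1)
Move 6: P1 pit1 -> P1=[1,0,1,6,8,5](2) P2=[6,6,0,0,5,5](1)
Move 7: P2 pit1 -> P1=[2,0,1,6,8,5](2) P2=[6,0,1,1,6,6](2)
Move 8: P1 pit5 -> P1=[2,0,1,6,8,0](3) P2=[7,1,2,2,6,6](2)

Answer: 2 0 1 6 8 0 3 7 1 2 2 6 6 2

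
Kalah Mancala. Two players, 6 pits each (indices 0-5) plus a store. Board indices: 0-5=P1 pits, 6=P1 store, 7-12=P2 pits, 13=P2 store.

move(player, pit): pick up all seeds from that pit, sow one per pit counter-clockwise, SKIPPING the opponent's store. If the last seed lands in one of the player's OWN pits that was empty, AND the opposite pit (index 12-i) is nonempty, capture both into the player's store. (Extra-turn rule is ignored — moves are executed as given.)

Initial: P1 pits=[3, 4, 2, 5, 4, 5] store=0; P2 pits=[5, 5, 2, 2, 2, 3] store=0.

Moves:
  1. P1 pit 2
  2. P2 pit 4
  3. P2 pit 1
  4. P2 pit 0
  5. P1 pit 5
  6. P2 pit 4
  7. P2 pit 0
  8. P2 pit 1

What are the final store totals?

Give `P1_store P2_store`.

Answer: 1 8

Derivation:
Move 1: P1 pit2 -> P1=[3,4,0,6,5,5](0) P2=[5,5,2,2,2,3](0)
Move 2: P2 pit4 -> P1=[3,4,0,6,5,5](0) P2=[5,5,2,2,0,4](1)
Move 3: P2 pit1 -> P1=[3,4,0,6,5,5](0) P2=[5,0,3,3,1,5](2)
Move 4: P2 pit0 -> P1=[3,4,0,6,5,5](0) P2=[0,1,4,4,2,6](2)
Move 5: P1 pit5 -> P1=[3,4,0,6,5,0](1) P2=[1,2,5,5,2,6](2)
Move 6: P2 pit4 -> P1=[3,4,0,6,5,0](1) P2=[1,2,5,5,0,7](3)
Move 7: P2 pit0 -> P1=[3,4,0,6,5,0](1) P2=[0,3,5,5,0,7](3)
Move 8: P2 pit1 -> P1=[3,0,0,6,5,0](1) P2=[0,0,6,6,0,7](8)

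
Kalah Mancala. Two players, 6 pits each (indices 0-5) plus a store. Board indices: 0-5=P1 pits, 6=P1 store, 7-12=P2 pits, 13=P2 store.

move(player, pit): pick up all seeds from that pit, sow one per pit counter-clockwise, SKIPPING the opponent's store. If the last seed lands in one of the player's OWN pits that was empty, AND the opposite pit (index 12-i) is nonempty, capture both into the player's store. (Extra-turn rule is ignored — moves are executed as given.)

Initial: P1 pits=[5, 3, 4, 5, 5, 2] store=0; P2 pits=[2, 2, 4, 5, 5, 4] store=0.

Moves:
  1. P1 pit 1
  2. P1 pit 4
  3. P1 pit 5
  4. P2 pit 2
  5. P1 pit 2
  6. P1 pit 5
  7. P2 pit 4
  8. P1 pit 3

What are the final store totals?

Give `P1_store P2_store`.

Answer: 5 2

Derivation:
Move 1: P1 pit1 -> P1=[5,0,5,6,6,2](0) P2=[2,2,4,5,5,4](0)
Move 2: P1 pit4 -> P1=[5,0,5,6,0,3](1) P2=[3,3,5,6,5,4](0)
Move 3: P1 pit5 -> P1=[5,0,5,6,0,0](2) P2=[4,4,5,6,5,4](0)
Move 4: P2 pit2 -> P1=[6,0,5,6,0,0](2) P2=[4,4,0,7,6,5](1)
Move 5: P1 pit2 -> P1=[6,0,0,7,1,1](3) P2=[5,4,0,7,6,5](1)
Move 6: P1 pit5 -> P1=[6,0,0,7,1,0](4) P2=[5,4,0,7,6,5](1)
Move 7: P2 pit4 -> P1=[7,1,1,8,1,0](4) P2=[5,4,0,7,0,6](2)
Move 8: P1 pit3 -> P1=[7,1,1,0,2,1](5) P2=[6,5,1,8,1,6](2)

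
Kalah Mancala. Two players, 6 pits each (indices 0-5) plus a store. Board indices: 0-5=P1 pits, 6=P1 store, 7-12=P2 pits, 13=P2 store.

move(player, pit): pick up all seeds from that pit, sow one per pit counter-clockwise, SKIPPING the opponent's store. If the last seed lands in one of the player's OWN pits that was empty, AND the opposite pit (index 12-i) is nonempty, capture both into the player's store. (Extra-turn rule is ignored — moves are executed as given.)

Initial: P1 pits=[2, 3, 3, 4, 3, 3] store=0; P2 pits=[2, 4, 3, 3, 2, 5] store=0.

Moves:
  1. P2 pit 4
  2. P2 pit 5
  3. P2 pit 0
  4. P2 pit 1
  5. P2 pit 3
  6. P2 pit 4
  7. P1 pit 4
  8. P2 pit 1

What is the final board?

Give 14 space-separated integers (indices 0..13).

Move 1: P2 pit4 -> P1=[2,3,3,4,3,3](0) P2=[2,4,3,3,0,6](1)
Move 2: P2 pit5 -> P1=[3,4,4,5,4,3](0) P2=[2,4,3,3,0,0](2)
Move 3: P2 pit0 -> P1=[3,4,4,5,4,3](0) P2=[0,5,4,3,0,0](2)
Move 4: P2 pit1 -> P1=[3,4,4,5,4,3](0) P2=[0,0,5,4,1,1](3)
Move 5: P2 pit3 -> P1=[4,4,4,5,4,3](0) P2=[0,0,5,0,2,2](4)
Move 6: P2 pit4 -> P1=[4,4,4,5,4,3](0) P2=[0,0,5,0,0,3](5)
Move 7: P1 pit4 -> P1=[4,4,4,5,0,4](1) P2=[1,1,5,0,0,3](5)
Move 8: P2 pit1 -> P1=[4,4,4,5,0,4](1) P2=[1,0,6,0,0,3](5)

Answer: 4 4 4 5 0 4 1 1 0 6 0 0 3 5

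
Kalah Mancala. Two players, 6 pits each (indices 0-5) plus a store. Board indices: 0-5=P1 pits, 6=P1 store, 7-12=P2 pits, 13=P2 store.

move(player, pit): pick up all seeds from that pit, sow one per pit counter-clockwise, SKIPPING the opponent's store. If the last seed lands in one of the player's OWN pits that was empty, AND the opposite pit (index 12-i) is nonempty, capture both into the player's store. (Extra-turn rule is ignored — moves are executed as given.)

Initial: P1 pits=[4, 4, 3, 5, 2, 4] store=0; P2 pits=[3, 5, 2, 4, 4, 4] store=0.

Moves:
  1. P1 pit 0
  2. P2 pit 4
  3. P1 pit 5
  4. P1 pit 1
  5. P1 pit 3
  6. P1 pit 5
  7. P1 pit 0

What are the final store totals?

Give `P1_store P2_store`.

Move 1: P1 pit0 -> P1=[0,5,4,6,3,4](0) P2=[3,5,2,4,4,4](0)
Move 2: P2 pit4 -> P1=[1,6,4,6,3,4](0) P2=[3,5,2,4,0,5](1)
Move 3: P1 pit5 -> P1=[1,6,4,6,3,0](1) P2=[4,6,3,4,0,5](1)
Move 4: P1 pit1 -> P1=[1,0,5,7,4,1](2) P2=[5,6,3,4,0,5](1)
Move 5: P1 pit3 -> P1=[1,0,5,0,5,2](3) P2=[6,7,4,5,0,5](1)
Move 6: P1 pit5 -> P1=[1,0,5,0,5,0](4) P2=[7,7,4,5,0,5](1)
Move 7: P1 pit0 -> P1=[0,1,5,0,5,0](4) P2=[7,7,4,5,0,5](1)

Answer: 4 1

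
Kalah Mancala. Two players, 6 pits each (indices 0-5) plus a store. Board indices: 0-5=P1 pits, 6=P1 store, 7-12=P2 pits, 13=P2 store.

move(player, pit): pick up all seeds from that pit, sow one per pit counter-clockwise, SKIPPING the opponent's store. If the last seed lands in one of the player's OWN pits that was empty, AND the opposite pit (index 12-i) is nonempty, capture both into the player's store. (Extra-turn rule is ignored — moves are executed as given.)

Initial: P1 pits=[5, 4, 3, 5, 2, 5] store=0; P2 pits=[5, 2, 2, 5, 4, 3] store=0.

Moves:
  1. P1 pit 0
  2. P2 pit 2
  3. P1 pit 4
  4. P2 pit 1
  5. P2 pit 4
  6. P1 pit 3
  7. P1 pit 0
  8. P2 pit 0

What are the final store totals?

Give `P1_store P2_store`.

Answer: 2 2

Derivation:
Move 1: P1 pit0 -> P1=[0,5,4,6,3,6](0) P2=[5,2,2,5,4,3](0)
Move 2: P2 pit2 -> P1=[0,5,4,6,3,6](0) P2=[5,2,0,6,5,3](0)
Move 3: P1 pit4 -> P1=[0,5,4,6,0,7](1) P2=[6,2,0,6,5,3](0)
Move 4: P2 pit1 -> P1=[0,5,4,6,0,7](1) P2=[6,0,1,7,5,3](0)
Move 5: P2 pit4 -> P1=[1,6,5,6,0,7](1) P2=[6,0,1,7,0,4](1)
Move 6: P1 pit3 -> P1=[1,6,5,0,1,8](2) P2=[7,1,2,7,0,4](1)
Move 7: P1 pit0 -> P1=[0,7,5,0,1,8](2) P2=[7,1,2,7,0,4](1)
Move 8: P2 pit0 -> P1=[1,7,5,0,1,8](2) P2=[0,2,3,8,1,5](2)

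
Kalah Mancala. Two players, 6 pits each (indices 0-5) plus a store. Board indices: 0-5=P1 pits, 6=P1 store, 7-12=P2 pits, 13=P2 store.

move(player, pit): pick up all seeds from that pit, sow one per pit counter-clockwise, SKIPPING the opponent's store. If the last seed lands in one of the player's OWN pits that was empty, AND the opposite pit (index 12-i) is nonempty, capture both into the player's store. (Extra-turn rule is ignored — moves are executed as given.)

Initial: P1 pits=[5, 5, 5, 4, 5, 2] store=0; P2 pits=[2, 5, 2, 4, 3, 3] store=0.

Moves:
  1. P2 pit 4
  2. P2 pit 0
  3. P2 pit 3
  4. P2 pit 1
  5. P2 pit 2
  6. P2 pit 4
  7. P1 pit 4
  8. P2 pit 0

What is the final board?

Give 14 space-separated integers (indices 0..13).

Answer: 9 5 5 4 0 3 1 0 2 1 2 0 8 5

Derivation:
Move 1: P2 pit4 -> P1=[6,5,5,4,5,2](0) P2=[2,5,2,4,0,4](1)
Move 2: P2 pit0 -> P1=[6,5,5,4,5,2](0) P2=[0,6,3,4,0,4](1)
Move 3: P2 pit3 -> P1=[7,5,5,4,5,2](0) P2=[0,6,3,0,1,5](2)
Move 4: P2 pit1 -> P1=[8,5,5,4,5,2](0) P2=[0,0,4,1,2,6](3)
Move 5: P2 pit2 -> P1=[8,5,5,4,5,2](0) P2=[0,0,0,2,3,7](4)
Move 6: P2 pit4 -> P1=[9,5,5,4,5,2](0) P2=[0,0,0,2,0,8](5)
Move 7: P1 pit4 -> P1=[9,5,5,4,0,3](1) P2=[1,1,1,2,0,8](5)
Move 8: P2 pit0 -> P1=[9,5,5,4,0,3](1) P2=[0,2,1,2,0,8](5)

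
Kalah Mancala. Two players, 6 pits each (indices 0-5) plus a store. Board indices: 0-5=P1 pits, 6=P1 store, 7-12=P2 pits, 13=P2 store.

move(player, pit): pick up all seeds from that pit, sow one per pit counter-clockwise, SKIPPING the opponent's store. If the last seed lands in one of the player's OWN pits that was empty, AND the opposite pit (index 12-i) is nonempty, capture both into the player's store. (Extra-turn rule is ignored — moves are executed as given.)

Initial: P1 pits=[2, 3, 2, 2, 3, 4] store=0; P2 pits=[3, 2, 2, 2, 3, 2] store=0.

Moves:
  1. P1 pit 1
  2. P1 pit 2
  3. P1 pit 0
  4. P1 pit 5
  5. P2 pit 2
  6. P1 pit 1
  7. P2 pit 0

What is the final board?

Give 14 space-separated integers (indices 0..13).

Answer: 0 0 0 4 5 0 7 0 4 1 1 5 3 0

Derivation:
Move 1: P1 pit1 -> P1=[2,0,3,3,4,4](0) P2=[3,2,2,2,3,2](0)
Move 2: P1 pit2 -> P1=[2,0,0,4,5,5](0) P2=[3,2,2,2,3,2](0)
Move 3: P1 pit0 -> P1=[0,1,0,4,5,5](3) P2=[3,2,2,0,3,2](0)
Move 4: P1 pit5 -> P1=[0,1,0,4,5,0](4) P2=[4,3,3,1,3,2](0)
Move 5: P2 pit2 -> P1=[0,1,0,4,5,0](4) P2=[4,3,0,2,4,3](0)
Move 6: P1 pit1 -> P1=[0,0,0,4,5,0](7) P2=[4,3,0,0,4,3](0)
Move 7: P2 pit0 -> P1=[0,0,0,4,5,0](7) P2=[0,4,1,1,5,3](0)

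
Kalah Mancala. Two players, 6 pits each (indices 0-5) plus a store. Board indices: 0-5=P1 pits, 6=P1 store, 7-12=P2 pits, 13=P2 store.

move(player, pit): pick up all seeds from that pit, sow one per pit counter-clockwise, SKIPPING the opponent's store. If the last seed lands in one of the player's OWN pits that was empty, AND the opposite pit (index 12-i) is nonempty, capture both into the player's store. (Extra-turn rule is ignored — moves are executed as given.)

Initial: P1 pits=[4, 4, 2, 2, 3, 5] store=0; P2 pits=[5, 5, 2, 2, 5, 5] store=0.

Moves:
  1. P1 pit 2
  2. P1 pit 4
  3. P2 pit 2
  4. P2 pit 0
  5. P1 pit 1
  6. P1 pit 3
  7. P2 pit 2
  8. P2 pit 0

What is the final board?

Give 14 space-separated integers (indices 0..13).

Answer: 4 0 1 0 2 8 2 0 8 0 5 7 6 1

Derivation:
Move 1: P1 pit2 -> P1=[4,4,0,3,4,5](0) P2=[5,5,2,2,5,5](0)
Move 2: P1 pit4 -> P1=[4,4,0,3,0,6](1) P2=[6,6,2,2,5,5](0)
Move 3: P2 pit2 -> P1=[4,4,0,3,0,6](1) P2=[6,6,0,3,6,5](0)
Move 4: P2 pit0 -> P1=[4,4,0,3,0,6](1) P2=[0,7,1,4,7,6](1)
Move 5: P1 pit1 -> P1=[4,0,1,4,1,7](1) P2=[0,7,1,4,7,6](1)
Move 6: P1 pit3 -> P1=[4,0,1,0,2,8](2) P2=[1,7,1,4,7,6](1)
Move 7: P2 pit2 -> P1=[4,0,1,0,2,8](2) P2=[1,7,0,5,7,6](1)
Move 8: P2 pit0 -> P1=[4,0,1,0,2,8](2) P2=[0,8,0,5,7,6](1)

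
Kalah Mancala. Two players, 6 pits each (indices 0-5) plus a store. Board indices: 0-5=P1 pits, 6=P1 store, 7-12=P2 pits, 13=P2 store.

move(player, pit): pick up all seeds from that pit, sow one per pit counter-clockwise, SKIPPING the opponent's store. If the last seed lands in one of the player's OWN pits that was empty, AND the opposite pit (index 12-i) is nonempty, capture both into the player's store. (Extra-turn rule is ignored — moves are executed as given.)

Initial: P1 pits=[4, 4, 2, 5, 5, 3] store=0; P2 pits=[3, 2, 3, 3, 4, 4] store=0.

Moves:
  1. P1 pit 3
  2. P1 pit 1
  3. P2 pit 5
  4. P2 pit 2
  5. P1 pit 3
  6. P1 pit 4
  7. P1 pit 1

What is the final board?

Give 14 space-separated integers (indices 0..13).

Move 1: P1 pit3 -> P1=[4,4,2,0,6,4](1) P2=[4,3,3,3,4,4](0)
Move 2: P1 pit1 -> P1=[4,0,3,1,7,5](1) P2=[4,3,3,3,4,4](0)
Move 3: P2 pit5 -> P1=[5,1,4,1,7,5](1) P2=[4,3,3,3,4,0](1)
Move 4: P2 pit2 -> P1=[0,1,4,1,7,5](1) P2=[4,3,0,4,5,0](7)
Move 5: P1 pit3 -> P1=[0,1,4,0,8,5](1) P2=[4,3,0,4,5,0](7)
Move 6: P1 pit4 -> P1=[0,1,4,0,0,6](2) P2=[5,4,1,5,6,1](7)
Move 7: P1 pit1 -> P1=[0,0,5,0,0,6](2) P2=[5,4,1,5,6,1](7)

Answer: 0 0 5 0 0 6 2 5 4 1 5 6 1 7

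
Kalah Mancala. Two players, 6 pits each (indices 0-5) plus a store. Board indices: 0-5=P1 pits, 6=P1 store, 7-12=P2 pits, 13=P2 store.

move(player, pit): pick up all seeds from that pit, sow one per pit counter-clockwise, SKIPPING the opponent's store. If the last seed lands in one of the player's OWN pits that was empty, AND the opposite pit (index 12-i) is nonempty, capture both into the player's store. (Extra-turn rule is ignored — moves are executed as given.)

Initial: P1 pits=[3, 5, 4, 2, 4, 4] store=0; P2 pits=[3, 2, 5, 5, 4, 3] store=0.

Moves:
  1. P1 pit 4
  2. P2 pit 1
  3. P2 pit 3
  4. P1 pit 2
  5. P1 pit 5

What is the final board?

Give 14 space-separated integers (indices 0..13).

Answer: 4 6 0 3 1 0 3 6 1 7 1 7 4 1

Derivation:
Move 1: P1 pit4 -> P1=[3,5,4,2,0,5](1) P2=[4,3,5,5,4,3](0)
Move 2: P2 pit1 -> P1=[3,5,4,2,0,5](1) P2=[4,0,6,6,5,3](0)
Move 3: P2 pit3 -> P1=[4,6,5,2,0,5](1) P2=[4,0,6,0,6,4](1)
Move 4: P1 pit2 -> P1=[4,6,0,3,1,6](2) P2=[5,0,6,0,6,4](1)
Move 5: P1 pit5 -> P1=[4,6,0,3,1,0](3) P2=[6,1,7,1,7,4](1)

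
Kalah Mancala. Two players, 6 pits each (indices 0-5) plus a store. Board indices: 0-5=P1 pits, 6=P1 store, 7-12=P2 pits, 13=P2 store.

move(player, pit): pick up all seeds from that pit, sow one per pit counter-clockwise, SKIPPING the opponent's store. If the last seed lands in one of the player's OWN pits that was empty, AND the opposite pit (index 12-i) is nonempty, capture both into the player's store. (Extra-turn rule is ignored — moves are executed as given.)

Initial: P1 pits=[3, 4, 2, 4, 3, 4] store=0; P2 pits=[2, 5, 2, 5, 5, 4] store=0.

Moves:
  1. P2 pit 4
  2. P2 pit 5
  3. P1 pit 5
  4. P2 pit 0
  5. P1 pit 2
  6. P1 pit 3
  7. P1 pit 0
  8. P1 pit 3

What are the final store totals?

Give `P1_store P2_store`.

Move 1: P2 pit4 -> P1=[4,5,3,4,3,4](0) P2=[2,5,2,5,0,5](1)
Move 2: P2 pit5 -> P1=[5,6,4,5,3,4](0) P2=[2,5,2,5,0,0](2)
Move 3: P1 pit5 -> P1=[5,6,4,5,3,0](1) P2=[3,6,3,5,0,0](2)
Move 4: P2 pit0 -> P1=[5,6,4,5,3,0](1) P2=[0,7,4,6,0,0](2)
Move 5: P1 pit2 -> P1=[5,6,0,6,4,1](2) P2=[0,7,4,6,0,0](2)
Move 6: P1 pit3 -> P1=[5,6,0,0,5,2](3) P2=[1,8,5,6,0,0](2)
Move 7: P1 pit0 -> P1=[0,7,1,1,6,3](3) P2=[1,8,5,6,0,0](2)
Move 8: P1 pit3 -> P1=[0,7,1,0,7,3](3) P2=[1,8,5,6,0,0](2)

Answer: 3 2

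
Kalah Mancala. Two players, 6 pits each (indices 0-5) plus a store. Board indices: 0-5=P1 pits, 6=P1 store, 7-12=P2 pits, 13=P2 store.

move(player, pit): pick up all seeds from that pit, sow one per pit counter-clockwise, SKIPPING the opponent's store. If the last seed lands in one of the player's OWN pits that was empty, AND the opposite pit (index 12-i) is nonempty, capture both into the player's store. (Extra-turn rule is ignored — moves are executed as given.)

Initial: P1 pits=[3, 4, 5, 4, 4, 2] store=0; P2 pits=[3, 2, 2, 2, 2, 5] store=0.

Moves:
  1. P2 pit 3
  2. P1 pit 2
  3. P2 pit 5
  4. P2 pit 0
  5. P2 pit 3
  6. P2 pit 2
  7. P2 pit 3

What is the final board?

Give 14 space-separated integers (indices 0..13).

Move 1: P2 pit3 -> P1=[3,4,5,4,4,2](0) P2=[3,2,2,0,3,6](0)
Move 2: P1 pit2 -> P1=[3,4,0,5,5,3](1) P2=[4,2,2,0,3,6](0)
Move 3: P2 pit5 -> P1=[4,5,1,6,6,3](1) P2=[4,2,2,0,3,0](1)
Move 4: P2 pit0 -> P1=[4,5,1,6,6,3](1) P2=[0,3,3,1,4,0](1)
Move 5: P2 pit3 -> P1=[4,5,1,6,6,3](1) P2=[0,3,3,0,5,0](1)
Move 6: P2 pit2 -> P1=[0,5,1,6,6,3](1) P2=[0,3,0,1,6,0](6)
Move 7: P2 pit3 -> P1=[0,5,1,6,6,3](1) P2=[0,3,0,0,7,0](6)

Answer: 0 5 1 6 6 3 1 0 3 0 0 7 0 6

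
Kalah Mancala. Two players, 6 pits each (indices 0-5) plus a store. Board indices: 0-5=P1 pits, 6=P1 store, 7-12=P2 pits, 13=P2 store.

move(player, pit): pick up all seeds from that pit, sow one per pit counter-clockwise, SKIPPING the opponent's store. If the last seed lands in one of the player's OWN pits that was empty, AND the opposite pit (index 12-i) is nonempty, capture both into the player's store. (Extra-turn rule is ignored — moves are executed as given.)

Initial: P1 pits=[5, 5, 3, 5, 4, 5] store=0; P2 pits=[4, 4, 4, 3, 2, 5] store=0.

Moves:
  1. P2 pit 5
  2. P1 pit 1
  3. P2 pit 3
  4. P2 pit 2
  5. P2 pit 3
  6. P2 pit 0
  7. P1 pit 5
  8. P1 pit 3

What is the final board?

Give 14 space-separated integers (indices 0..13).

Move 1: P2 pit5 -> P1=[6,6,4,6,4,5](0) P2=[4,4,4,3,2,0](1)
Move 2: P1 pit1 -> P1=[6,0,5,7,5,6](1) P2=[5,4,4,3,2,0](1)
Move 3: P2 pit3 -> P1=[6,0,5,7,5,6](1) P2=[5,4,4,0,3,1](2)
Move 4: P2 pit2 -> P1=[6,0,5,7,5,6](1) P2=[5,4,0,1,4,2](3)
Move 5: P2 pit3 -> P1=[6,0,5,7,5,6](1) P2=[5,4,0,0,5,2](3)
Move 6: P2 pit0 -> P1=[6,0,5,7,5,6](1) P2=[0,5,1,1,6,3](3)
Move 7: P1 pit5 -> P1=[6,0,5,7,5,0](2) P2=[1,6,2,2,7,3](3)
Move 8: P1 pit3 -> P1=[6,0,5,0,6,1](3) P2=[2,7,3,3,7,3](3)

Answer: 6 0 5 0 6 1 3 2 7 3 3 7 3 3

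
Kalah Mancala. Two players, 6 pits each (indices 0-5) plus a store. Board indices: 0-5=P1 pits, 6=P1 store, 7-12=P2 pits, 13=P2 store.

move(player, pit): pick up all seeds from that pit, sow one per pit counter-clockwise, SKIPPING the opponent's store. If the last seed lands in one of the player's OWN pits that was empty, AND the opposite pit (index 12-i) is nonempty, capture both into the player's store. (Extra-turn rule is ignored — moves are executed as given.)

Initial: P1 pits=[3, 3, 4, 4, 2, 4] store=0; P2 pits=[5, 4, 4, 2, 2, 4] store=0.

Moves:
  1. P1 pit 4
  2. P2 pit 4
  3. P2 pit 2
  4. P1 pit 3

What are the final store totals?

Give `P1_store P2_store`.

Move 1: P1 pit4 -> P1=[3,3,4,4,0,5](1) P2=[5,4,4,2,2,4](0)
Move 2: P2 pit4 -> P1=[3,3,4,4,0,5](1) P2=[5,4,4,2,0,5](1)
Move 3: P2 pit2 -> P1=[3,3,4,4,0,5](1) P2=[5,4,0,3,1,6](2)
Move 4: P1 pit3 -> P1=[3,3,4,0,1,6](2) P2=[6,4,0,3,1,6](2)

Answer: 2 2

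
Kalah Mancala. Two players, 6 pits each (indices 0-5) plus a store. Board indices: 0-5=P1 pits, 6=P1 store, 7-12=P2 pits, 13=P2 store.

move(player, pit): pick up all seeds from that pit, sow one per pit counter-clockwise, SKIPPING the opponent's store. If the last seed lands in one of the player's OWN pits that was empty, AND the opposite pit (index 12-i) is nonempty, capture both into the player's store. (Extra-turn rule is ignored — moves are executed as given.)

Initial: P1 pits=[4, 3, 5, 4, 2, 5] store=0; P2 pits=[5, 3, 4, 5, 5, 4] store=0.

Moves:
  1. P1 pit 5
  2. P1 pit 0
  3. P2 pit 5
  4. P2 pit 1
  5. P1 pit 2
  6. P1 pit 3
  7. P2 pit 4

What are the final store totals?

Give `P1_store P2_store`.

Answer: 3 4

Derivation:
Move 1: P1 pit5 -> P1=[4,3,5,4,2,0](1) P2=[6,4,5,6,5,4](0)
Move 2: P1 pit0 -> P1=[0,4,6,5,3,0](1) P2=[6,4,5,6,5,4](0)
Move 3: P2 pit5 -> P1=[1,5,7,5,3,0](1) P2=[6,4,5,6,5,0](1)
Move 4: P2 pit1 -> P1=[0,5,7,5,3,0](1) P2=[6,0,6,7,6,0](3)
Move 5: P1 pit2 -> P1=[0,5,0,6,4,1](2) P2=[7,1,7,7,6,0](3)
Move 6: P1 pit3 -> P1=[0,5,0,0,5,2](3) P2=[8,2,8,7,6,0](3)
Move 7: P2 pit4 -> P1=[1,6,1,1,5,2](3) P2=[8,2,8,7,0,1](4)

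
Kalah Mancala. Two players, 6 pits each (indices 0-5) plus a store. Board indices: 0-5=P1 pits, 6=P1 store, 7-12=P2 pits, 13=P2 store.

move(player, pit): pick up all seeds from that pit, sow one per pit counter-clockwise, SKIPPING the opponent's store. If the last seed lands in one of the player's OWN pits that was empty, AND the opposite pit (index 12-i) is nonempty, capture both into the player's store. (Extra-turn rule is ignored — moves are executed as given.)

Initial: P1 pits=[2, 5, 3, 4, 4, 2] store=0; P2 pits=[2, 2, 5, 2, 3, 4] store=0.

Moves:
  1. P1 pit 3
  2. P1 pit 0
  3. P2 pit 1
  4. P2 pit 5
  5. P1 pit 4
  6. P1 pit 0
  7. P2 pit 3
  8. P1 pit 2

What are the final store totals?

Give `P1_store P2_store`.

Answer: 3 2

Derivation:
Move 1: P1 pit3 -> P1=[2,5,3,0,5,3](1) P2=[3,2,5,2,3,4](0)
Move 2: P1 pit0 -> P1=[0,6,4,0,5,3](1) P2=[3,2,5,2,3,4](0)
Move 3: P2 pit1 -> P1=[0,6,4,0,5,3](1) P2=[3,0,6,3,3,4](0)
Move 4: P2 pit5 -> P1=[1,7,5,0,5,3](1) P2=[3,0,6,3,3,0](1)
Move 5: P1 pit4 -> P1=[1,7,5,0,0,4](2) P2=[4,1,7,3,3,0](1)
Move 6: P1 pit0 -> P1=[0,8,5,0,0,4](2) P2=[4,1,7,3,3,0](1)
Move 7: P2 pit3 -> P1=[0,8,5,0,0,4](2) P2=[4,1,7,0,4,1](2)
Move 8: P1 pit2 -> P1=[0,8,0,1,1,5](3) P2=[5,1,7,0,4,1](2)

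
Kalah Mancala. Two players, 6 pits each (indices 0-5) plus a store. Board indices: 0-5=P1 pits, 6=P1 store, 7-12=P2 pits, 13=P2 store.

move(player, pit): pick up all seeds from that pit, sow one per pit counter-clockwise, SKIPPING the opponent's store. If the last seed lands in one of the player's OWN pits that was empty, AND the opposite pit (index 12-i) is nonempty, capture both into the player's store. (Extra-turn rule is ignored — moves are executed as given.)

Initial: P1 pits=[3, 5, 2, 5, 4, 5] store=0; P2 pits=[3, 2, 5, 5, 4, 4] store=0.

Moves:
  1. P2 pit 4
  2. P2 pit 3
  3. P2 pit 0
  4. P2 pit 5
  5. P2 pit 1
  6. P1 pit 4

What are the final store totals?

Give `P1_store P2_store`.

Move 1: P2 pit4 -> P1=[4,6,2,5,4,5](0) P2=[3,2,5,5,0,5](1)
Move 2: P2 pit3 -> P1=[5,7,2,5,4,5](0) P2=[3,2,5,0,1,6](2)
Move 3: P2 pit0 -> P1=[5,7,0,5,4,5](0) P2=[0,3,6,0,1,6](5)
Move 4: P2 pit5 -> P1=[6,8,1,6,5,5](0) P2=[0,3,6,0,1,0](6)
Move 5: P2 pit1 -> P1=[6,8,1,6,5,5](0) P2=[0,0,7,1,2,0](6)
Move 6: P1 pit4 -> P1=[6,8,1,6,0,6](1) P2=[1,1,8,1,2,0](6)

Answer: 1 6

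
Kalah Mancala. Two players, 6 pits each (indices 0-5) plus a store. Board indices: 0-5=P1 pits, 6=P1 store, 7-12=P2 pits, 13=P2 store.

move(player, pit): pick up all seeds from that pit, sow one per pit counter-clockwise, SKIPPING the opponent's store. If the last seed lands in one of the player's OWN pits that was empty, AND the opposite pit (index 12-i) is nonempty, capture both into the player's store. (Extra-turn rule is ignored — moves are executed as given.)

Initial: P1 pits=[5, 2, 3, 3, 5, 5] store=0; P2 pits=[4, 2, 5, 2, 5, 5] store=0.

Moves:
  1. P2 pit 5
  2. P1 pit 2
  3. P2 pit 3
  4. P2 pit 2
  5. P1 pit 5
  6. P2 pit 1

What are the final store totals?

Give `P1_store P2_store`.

Answer: 2 9

Derivation:
Move 1: P2 pit5 -> P1=[6,3,4,4,5,5](0) P2=[4,2,5,2,5,0](1)
Move 2: P1 pit2 -> P1=[6,3,0,5,6,6](1) P2=[4,2,5,2,5,0](1)
Move 3: P2 pit3 -> P1=[0,3,0,5,6,6](1) P2=[4,2,5,0,6,0](8)
Move 4: P2 pit2 -> P1=[1,3,0,5,6,6](1) P2=[4,2,0,1,7,1](9)
Move 5: P1 pit5 -> P1=[1,3,0,5,6,0](2) P2=[5,3,1,2,8,1](9)
Move 6: P2 pit1 -> P1=[1,3,0,5,6,0](2) P2=[5,0,2,3,9,1](9)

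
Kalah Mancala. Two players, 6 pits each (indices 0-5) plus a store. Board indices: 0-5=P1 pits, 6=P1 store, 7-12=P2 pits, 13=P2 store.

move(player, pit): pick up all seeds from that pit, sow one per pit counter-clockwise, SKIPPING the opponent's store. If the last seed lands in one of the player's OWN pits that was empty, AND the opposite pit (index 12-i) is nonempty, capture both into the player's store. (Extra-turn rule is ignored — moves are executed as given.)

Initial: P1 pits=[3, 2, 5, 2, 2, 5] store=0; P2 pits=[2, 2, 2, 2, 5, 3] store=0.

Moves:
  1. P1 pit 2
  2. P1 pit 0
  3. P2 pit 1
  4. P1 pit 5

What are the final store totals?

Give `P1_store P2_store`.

Move 1: P1 pit2 -> P1=[3,2,0,3,3,6](1) P2=[3,2,2,2,5,3](0)
Move 2: P1 pit0 -> P1=[0,3,1,4,3,6](1) P2=[3,2,2,2,5,3](0)
Move 3: P2 pit1 -> P1=[0,3,1,4,3,6](1) P2=[3,0,3,3,5,3](0)
Move 4: P1 pit5 -> P1=[0,3,1,4,3,0](2) P2=[4,1,4,4,6,3](0)

Answer: 2 0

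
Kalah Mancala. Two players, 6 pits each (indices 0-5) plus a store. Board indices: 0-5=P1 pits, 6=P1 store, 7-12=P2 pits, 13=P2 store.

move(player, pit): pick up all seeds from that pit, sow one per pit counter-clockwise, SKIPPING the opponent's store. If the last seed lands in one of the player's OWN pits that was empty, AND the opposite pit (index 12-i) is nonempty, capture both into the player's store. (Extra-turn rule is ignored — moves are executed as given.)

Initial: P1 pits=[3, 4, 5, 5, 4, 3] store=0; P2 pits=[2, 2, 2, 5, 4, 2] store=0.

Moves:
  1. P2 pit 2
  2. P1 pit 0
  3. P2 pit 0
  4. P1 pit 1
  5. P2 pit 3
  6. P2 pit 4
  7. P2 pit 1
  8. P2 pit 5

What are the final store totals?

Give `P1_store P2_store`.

Answer: 1 13

Derivation:
Move 1: P2 pit2 -> P1=[3,4,5,5,4,3](0) P2=[2,2,0,6,5,2](0)
Move 2: P1 pit0 -> P1=[0,5,6,6,4,3](0) P2=[2,2,0,6,5,2](0)
Move 3: P2 pit0 -> P1=[0,5,6,0,4,3](0) P2=[0,3,0,6,5,2](7)
Move 4: P1 pit1 -> P1=[0,0,7,1,5,4](1) P2=[0,3,0,6,5,2](7)
Move 5: P2 pit3 -> P1=[1,1,8,1,5,4](1) P2=[0,3,0,0,6,3](8)
Move 6: P2 pit4 -> P1=[2,2,9,2,5,4](1) P2=[0,3,0,0,0,4](9)
Move 7: P2 pit1 -> P1=[2,0,9,2,5,4](1) P2=[0,0,1,1,0,4](12)
Move 8: P2 pit5 -> P1=[3,1,10,2,5,4](1) P2=[0,0,1,1,0,0](13)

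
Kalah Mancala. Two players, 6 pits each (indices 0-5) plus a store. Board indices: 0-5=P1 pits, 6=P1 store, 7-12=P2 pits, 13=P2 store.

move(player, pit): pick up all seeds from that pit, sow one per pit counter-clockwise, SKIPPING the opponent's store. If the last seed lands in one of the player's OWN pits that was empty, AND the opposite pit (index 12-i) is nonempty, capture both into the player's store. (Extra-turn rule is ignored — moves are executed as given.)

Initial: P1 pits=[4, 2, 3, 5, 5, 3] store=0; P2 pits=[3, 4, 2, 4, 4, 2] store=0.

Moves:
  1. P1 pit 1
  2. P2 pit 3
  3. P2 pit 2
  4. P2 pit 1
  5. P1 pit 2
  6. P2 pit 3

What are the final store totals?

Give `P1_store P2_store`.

Answer: 1 1

Derivation:
Move 1: P1 pit1 -> P1=[4,0,4,6,5,3](0) P2=[3,4,2,4,4,2](0)
Move 2: P2 pit3 -> P1=[5,0,4,6,5,3](0) P2=[3,4,2,0,5,3](1)
Move 3: P2 pit2 -> P1=[5,0,4,6,5,3](0) P2=[3,4,0,1,6,3](1)
Move 4: P2 pit1 -> P1=[5,0,4,6,5,3](0) P2=[3,0,1,2,7,4](1)
Move 5: P1 pit2 -> P1=[5,0,0,7,6,4](1) P2=[3,0,1,2,7,4](1)
Move 6: P2 pit3 -> P1=[5,0,0,7,6,4](1) P2=[3,0,1,0,8,5](1)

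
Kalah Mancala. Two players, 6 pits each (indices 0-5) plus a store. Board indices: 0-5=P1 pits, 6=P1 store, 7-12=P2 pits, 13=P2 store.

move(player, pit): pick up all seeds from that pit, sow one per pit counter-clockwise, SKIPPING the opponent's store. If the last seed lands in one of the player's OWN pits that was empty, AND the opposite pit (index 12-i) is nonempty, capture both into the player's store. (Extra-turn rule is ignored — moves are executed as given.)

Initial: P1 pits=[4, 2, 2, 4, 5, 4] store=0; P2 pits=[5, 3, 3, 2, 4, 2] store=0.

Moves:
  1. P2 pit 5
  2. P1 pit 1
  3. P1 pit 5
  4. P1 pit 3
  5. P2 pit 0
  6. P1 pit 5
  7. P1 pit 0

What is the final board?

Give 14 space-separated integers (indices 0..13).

Answer: 0 1 4 1 7 1 4 0 6 5 3 5 1 2

Derivation:
Move 1: P2 pit5 -> P1=[5,2,2,4,5,4](0) P2=[5,3,3,2,4,0](1)
Move 2: P1 pit1 -> P1=[5,0,3,5,5,4](0) P2=[5,3,3,2,4,0](1)
Move 3: P1 pit5 -> P1=[5,0,3,5,5,0](1) P2=[6,4,4,2,4,0](1)
Move 4: P1 pit3 -> P1=[5,0,3,0,6,1](2) P2=[7,5,4,2,4,0](1)
Move 5: P2 pit0 -> P1=[6,0,3,0,6,1](2) P2=[0,6,5,3,5,1](2)
Move 6: P1 pit5 -> P1=[6,0,3,0,6,0](3) P2=[0,6,5,3,5,1](2)
Move 7: P1 pit0 -> P1=[0,1,4,1,7,1](4) P2=[0,6,5,3,5,1](2)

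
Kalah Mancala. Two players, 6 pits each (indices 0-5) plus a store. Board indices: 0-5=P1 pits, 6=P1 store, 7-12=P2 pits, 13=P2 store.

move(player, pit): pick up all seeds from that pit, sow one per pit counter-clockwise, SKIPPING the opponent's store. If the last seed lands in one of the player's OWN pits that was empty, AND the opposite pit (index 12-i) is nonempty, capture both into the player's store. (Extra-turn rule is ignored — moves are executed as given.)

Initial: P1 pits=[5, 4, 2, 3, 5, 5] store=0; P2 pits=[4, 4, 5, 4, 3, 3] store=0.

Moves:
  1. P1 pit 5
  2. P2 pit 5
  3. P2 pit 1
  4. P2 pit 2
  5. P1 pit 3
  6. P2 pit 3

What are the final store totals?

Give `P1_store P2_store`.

Answer: 2 4

Derivation:
Move 1: P1 pit5 -> P1=[5,4,2,3,5,0](1) P2=[5,5,6,5,3,3](0)
Move 2: P2 pit5 -> P1=[6,5,2,3,5,0](1) P2=[5,5,6,5,3,0](1)
Move 3: P2 pit1 -> P1=[6,5,2,3,5,0](1) P2=[5,0,7,6,4,1](2)
Move 4: P2 pit2 -> P1=[7,6,3,3,5,0](1) P2=[5,0,0,7,5,2](3)
Move 5: P1 pit3 -> P1=[7,6,3,0,6,1](2) P2=[5,0,0,7,5,2](3)
Move 6: P2 pit3 -> P1=[8,7,4,1,6,1](2) P2=[5,0,0,0,6,3](4)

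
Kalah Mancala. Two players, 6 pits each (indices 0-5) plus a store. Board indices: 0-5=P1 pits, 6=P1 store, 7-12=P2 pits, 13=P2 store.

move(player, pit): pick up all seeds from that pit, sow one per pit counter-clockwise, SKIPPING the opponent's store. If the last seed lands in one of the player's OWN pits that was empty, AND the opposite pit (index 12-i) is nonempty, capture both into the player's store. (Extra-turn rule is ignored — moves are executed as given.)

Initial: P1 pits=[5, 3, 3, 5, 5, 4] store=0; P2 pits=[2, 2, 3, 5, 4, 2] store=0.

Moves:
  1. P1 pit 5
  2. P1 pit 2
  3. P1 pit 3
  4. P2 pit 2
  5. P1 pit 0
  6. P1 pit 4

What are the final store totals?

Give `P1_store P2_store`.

Move 1: P1 pit5 -> P1=[5,3,3,5,5,0](1) P2=[3,3,4,5,4,2](0)
Move 2: P1 pit2 -> P1=[5,3,0,6,6,0](5) P2=[0,3,4,5,4,2](0)
Move 3: P1 pit3 -> P1=[5,3,0,0,7,1](6) P2=[1,4,5,5,4,2](0)
Move 4: P2 pit2 -> P1=[6,3,0,0,7,1](6) P2=[1,4,0,6,5,3](1)
Move 5: P1 pit0 -> P1=[0,4,1,1,8,2](7) P2=[1,4,0,6,5,3](1)
Move 6: P1 pit4 -> P1=[0,4,1,1,0,3](8) P2=[2,5,1,7,6,4](1)

Answer: 8 1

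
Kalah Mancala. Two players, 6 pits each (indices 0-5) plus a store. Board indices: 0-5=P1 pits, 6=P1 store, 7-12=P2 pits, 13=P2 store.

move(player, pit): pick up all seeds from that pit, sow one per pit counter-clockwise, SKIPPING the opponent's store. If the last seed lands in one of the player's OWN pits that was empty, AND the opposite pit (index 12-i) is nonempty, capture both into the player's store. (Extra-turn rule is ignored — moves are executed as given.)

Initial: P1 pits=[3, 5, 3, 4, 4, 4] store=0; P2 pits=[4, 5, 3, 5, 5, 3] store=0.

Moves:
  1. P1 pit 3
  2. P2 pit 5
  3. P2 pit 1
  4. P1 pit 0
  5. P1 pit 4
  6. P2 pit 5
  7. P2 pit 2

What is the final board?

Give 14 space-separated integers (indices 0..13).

Answer: 1 7 4 1 0 6 2 6 1 0 8 7 1 4

Derivation:
Move 1: P1 pit3 -> P1=[3,5,3,0,5,5](1) P2=[5,5,3,5,5,3](0)
Move 2: P2 pit5 -> P1=[4,6,3,0,5,5](1) P2=[5,5,3,5,5,0](1)
Move 3: P2 pit1 -> P1=[4,6,3,0,5,5](1) P2=[5,0,4,6,6,1](2)
Move 4: P1 pit0 -> P1=[0,7,4,1,6,5](1) P2=[5,0,4,6,6,1](2)
Move 5: P1 pit4 -> P1=[0,7,4,1,0,6](2) P2=[6,1,5,7,6,1](2)
Move 6: P2 pit5 -> P1=[0,7,4,1,0,6](2) P2=[6,1,5,7,6,0](3)
Move 7: P2 pit2 -> P1=[1,7,4,1,0,6](2) P2=[6,1,0,8,7,1](4)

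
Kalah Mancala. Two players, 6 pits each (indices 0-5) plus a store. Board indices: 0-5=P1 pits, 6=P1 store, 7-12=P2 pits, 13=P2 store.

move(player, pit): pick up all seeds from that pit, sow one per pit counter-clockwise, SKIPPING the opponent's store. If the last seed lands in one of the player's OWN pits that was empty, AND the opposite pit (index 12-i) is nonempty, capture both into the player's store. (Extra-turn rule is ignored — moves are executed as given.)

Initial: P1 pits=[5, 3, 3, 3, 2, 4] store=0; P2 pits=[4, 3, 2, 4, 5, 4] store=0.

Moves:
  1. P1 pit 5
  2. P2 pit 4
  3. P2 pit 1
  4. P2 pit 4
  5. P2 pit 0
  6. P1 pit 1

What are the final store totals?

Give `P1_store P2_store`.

Move 1: P1 pit5 -> P1=[5,3,3,3,2,0](1) P2=[5,4,3,4,5,4](0)
Move 2: P2 pit4 -> P1=[6,4,4,3,2,0](1) P2=[5,4,3,4,0,5](1)
Move 3: P2 pit1 -> P1=[6,4,4,3,2,0](1) P2=[5,0,4,5,1,6](1)
Move 4: P2 pit4 -> P1=[6,4,4,3,2,0](1) P2=[5,0,4,5,0,7](1)
Move 5: P2 pit0 -> P1=[6,4,4,3,2,0](1) P2=[0,1,5,6,1,8](1)
Move 6: P1 pit1 -> P1=[6,0,5,4,3,1](1) P2=[0,1,5,6,1,8](1)

Answer: 1 1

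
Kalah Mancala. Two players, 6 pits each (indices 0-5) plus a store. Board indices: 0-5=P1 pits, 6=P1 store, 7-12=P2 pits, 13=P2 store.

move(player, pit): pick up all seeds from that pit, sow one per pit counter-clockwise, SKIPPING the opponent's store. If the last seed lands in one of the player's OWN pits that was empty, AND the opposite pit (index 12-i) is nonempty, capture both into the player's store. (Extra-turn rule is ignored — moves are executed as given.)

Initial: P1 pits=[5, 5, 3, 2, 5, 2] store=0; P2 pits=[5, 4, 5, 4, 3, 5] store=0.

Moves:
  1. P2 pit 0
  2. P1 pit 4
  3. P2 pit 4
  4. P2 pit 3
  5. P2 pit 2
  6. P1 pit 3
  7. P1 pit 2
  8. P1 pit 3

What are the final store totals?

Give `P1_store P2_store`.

Answer: 2 3

Derivation:
Move 1: P2 pit0 -> P1=[5,5,3,2,5,2](0) P2=[0,5,6,5,4,6](0)
Move 2: P1 pit4 -> P1=[5,5,3,2,0,3](1) P2=[1,6,7,5,4,6](0)
Move 3: P2 pit4 -> P1=[6,6,3,2,0,3](1) P2=[1,6,7,5,0,7](1)
Move 4: P2 pit3 -> P1=[7,7,3,2,0,3](1) P2=[1,6,7,0,1,8](2)
Move 5: P2 pit2 -> P1=[8,8,4,2,0,3](1) P2=[1,6,0,1,2,9](3)
Move 6: P1 pit3 -> P1=[8,8,4,0,1,4](1) P2=[1,6,0,1,2,9](3)
Move 7: P1 pit2 -> P1=[8,8,0,1,2,5](2) P2=[1,6,0,1,2,9](3)
Move 8: P1 pit3 -> P1=[8,8,0,0,3,5](2) P2=[1,6,0,1,2,9](3)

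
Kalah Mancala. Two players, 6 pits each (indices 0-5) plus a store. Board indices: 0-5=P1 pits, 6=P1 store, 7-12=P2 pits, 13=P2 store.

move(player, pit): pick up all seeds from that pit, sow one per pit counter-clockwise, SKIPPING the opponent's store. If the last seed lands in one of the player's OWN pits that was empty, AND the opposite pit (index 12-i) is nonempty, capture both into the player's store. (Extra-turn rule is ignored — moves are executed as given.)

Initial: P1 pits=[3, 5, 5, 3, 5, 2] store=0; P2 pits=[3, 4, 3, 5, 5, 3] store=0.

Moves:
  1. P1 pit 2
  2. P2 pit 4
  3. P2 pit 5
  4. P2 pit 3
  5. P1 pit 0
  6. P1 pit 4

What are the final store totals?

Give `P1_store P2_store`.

Move 1: P1 pit2 -> P1=[3,5,0,4,6,3](1) P2=[4,4,3,5,5,3](0)
Move 2: P2 pit4 -> P1=[4,6,1,4,6,3](1) P2=[4,4,3,5,0,4](1)
Move 3: P2 pit5 -> P1=[5,7,2,4,6,3](1) P2=[4,4,3,5,0,0](2)
Move 4: P2 pit3 -> P1=[6,8,2,4,6,3](1) P2=[4,4,3,0,1,1](3)
Move 5: P1 pit0 -> P1=[0,9,3,5,7,4](2) P2=[4,4,3,0,1,1](3)
Move 6: P1 pit4 -> P1=[0,9,3,5,0,5](3) P2=[5,5,4,1,2,1](3)

Answer: 3 3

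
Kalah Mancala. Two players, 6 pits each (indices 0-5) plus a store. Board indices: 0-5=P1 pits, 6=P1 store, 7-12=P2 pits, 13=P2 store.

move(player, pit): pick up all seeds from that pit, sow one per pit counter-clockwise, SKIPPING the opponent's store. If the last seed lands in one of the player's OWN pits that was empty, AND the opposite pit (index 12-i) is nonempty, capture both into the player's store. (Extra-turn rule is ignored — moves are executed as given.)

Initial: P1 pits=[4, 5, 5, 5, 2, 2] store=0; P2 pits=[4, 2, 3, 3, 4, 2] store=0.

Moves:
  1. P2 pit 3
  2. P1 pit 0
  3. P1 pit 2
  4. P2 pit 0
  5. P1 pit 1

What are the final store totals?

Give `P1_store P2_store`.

Move 1: P2 pit3 -> P1=[4,5,5,5,2,2](0) P2=[4,2,3,0,5,3](1)
Move 2: P1 pit0 -> P1=[0,6,6,6,3,2](0) P2=[4,2,3,0,5,3](1)
Move 3: P1 pit2 -> P1=[0,6,0,7,4,3](1) P2=[5,3,3,0,5,3](1)
Move 4: P2 pit0 -> P1=[0,6,0,7,4,3](1) P2=[0,4,4,1,6,4](1)
Move 5: P1 pit1 -> P1=[0,0,1,8,5,4](2) P2=[1,4,4,1,6,4](1)

Answer: 2 1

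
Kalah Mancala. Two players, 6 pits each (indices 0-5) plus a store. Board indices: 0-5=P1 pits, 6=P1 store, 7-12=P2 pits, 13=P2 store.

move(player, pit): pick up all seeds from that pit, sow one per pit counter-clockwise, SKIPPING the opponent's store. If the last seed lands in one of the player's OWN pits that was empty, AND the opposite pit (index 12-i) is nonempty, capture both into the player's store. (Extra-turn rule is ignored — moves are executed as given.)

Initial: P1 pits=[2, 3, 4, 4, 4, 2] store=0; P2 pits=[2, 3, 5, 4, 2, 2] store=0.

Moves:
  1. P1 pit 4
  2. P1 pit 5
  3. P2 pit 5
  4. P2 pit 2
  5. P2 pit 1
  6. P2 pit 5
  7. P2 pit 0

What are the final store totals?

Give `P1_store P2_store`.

Answer: 2 4

Derivation:
Move 1: P1 pit4 -> P1=[2,3,4,4,0,3](1) P2=[3,4,5,4,2,2](0)
Move 2: P1 pit5 -> P1=[2,3,4,4,0,0](2) P2=[4,5,5,4,2,2](0)
Move 3: P2 pit5 -> P1=[3,3,4,4,0,0](2) P2=[4,5,5,4,2,0](1)
Move 4: P2 pit2 -> P1=[4,3,4,4,0,0](2) P2=[4,5,0,5,3,1](2)
Move 5: P2 pit1 -> P1=[4,3,4,4,0,0](2) P2=[4,0,1,6,4,2](3)
Move 6: P2 pit5 -> P1=[5,3,4,4,0,0](2) P2=[4,0,1,6,4,0](4)
Move 7: P2 pit0 -> P1=[5,3,4,4,0,0](2) P2=[0,1,2,7,5,0](4)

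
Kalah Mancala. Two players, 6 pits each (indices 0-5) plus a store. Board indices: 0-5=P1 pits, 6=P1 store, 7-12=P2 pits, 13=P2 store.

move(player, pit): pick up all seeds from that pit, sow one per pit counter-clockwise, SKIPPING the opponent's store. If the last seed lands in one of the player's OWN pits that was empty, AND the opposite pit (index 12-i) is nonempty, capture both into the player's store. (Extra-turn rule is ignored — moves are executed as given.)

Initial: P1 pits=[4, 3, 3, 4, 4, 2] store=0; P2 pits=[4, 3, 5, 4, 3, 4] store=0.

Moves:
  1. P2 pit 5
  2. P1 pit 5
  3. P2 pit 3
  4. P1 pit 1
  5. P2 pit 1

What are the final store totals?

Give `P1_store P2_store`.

Move 1: P2 pit5 -> P1=[5,4,4,4,4,2](0) P2=[4,3,5,4,3,0](1)
Move 2: P1 pit5 -> P1=[5,4,4,4,4,0](1) P2=[5,3,5,4,3,0](1)
Move 3: P2 pit3 -> P1=[6,4,4,4,4,0](1) P2=[5,3,5,0,4,1](2)
Move 4: P1 pit1 -> P1=[6,0,5,5,5,0](7) P2=[0,3,5,0,4,1](2)
Move 5: P2 pit1 -> P1=[6,0,5,5,5,0](7) P2=[0,0,6,1,5,1](2)

Answer: 7 2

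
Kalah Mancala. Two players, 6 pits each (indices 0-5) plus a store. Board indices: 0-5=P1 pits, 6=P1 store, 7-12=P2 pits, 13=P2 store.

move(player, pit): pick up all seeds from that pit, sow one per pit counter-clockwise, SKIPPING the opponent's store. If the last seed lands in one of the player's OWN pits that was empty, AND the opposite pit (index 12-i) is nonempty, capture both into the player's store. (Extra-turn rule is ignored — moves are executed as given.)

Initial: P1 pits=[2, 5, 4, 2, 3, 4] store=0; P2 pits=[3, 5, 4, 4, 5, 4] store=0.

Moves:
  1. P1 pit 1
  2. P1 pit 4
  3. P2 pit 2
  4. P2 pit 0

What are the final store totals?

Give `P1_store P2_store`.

Move 1: P1 pit1 -> P1=[2,0,5,3,4,5](1) P2=[3,5,4,4,5,4](0)
Move 2: P1 pit4 -> P1=[2,0,5,3,0,6](2) P2=[4,6,4,4,5,4](0)
Move 3: P2 pit2 -> P1=[2,0,5,3,0,6](2) P2=[4,6,0,5,6,5](1)
Move 4: P2 pit0 -> P1=[2,0,5,3,0,6](2) P2=[0,7,1,6,7,5](1)

Answer: 2 1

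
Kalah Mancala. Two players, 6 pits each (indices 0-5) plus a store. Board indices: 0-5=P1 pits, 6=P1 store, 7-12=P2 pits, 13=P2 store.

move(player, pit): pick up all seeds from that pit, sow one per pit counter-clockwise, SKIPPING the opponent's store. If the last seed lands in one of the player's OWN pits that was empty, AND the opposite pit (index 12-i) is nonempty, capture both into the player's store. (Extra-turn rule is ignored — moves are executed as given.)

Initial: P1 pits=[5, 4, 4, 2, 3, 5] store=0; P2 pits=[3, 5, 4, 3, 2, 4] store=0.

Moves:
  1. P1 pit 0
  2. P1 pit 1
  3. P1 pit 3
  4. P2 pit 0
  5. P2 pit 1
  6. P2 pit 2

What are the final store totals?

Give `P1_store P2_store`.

Move 1: P1 pit0 -> P1=[0,5,5,3,4,6](0) P2=[3,5,4,3,2,4](0)
Move 2: P1 pit1 -> P1=[0,0,6,4,5,7](1) P2=[3,5,4,3,2,4](0)
Move 3: P1 pit3 -> P1=[0,0,6,0,6,8](2) P2=[4,5,4,3,2,4](0)
Move 4: P2 pit0 -> P1=[0,0,6,0,6,8](2) P2=[0,6,5,4,3,4](0)
Move 5: P2 pit1 -> P1=[1,0,6,0,6,8](2) P2=[0,0,6,5,4,5](1)
Move 6: P2 pit2 -> P1=[2,1,6,0,6,8](2) P2=[0,0,0,6,5,6](2)

Answer: 2 2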